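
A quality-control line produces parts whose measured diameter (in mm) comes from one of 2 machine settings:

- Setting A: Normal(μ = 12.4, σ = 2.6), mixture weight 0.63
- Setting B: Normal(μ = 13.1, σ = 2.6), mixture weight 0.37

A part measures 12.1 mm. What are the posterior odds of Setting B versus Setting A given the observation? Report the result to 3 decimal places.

The posterior odds equal the prior odds times the likelihood ratio: (π_i/π_j)·(f_i(x)/f_j(x)).
Evaluate each component's likelihood at the observed value:
  f_A = 0.152421
  f_B = 0.1425
Posterior odds = (π_B·f_B) / (π_A·f_A) = (0.37·0.1425) / (0.63·0.152421) = 0.0527249 / 0.0960254 ≈ 0.549

0.549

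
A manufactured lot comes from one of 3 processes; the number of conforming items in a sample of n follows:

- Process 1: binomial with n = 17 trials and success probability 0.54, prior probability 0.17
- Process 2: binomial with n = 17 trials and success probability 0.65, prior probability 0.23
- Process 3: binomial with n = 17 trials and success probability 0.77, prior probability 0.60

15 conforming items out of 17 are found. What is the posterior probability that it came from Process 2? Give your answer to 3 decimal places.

0.065

The responsibility of component k is π_k f_k(x) divided by Σ_j π_j f_j(x).
Evaluate each component's likelihood at the observed value:
  f_1 = 0.00278587
  f_2 = 0.0260241
  f_3 = 0.142677
Weight by the priors:
  π_1·f_1 = 0.17 × 0.00278587 = 0.000473598
  π_2·f_2 = 0.23 × 0.0260241 = 0.00598554
  π_3·f_3 = 0.60 × 0.142677 = 0.0856065
Normaliser: 0.000473598 + 0.00598554 + 0.0856065 = 0.0920656
So the posterior for Process 2 is 0.00598554 / 0.0920656 ≈ 0.065.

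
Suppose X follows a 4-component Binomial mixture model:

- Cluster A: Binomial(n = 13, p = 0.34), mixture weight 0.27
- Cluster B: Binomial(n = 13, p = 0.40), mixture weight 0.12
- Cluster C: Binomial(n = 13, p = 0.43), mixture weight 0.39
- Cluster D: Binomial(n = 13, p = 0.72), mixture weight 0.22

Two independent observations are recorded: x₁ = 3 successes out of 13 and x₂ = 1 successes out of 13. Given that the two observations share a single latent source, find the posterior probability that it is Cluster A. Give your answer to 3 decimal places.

Posterior ∝ prior × likelihood, so P(k | x) ∝ w_k f_k(x); normalise over all components.
Since both observations come from the same component, the likelihood for component k is f_k(x₁)·f_k(x₂).
  p_A = [0.176296] × [0.030196] = 0.00532343
  p_B = [0.110677] × [0.0113193] = 0.00125279
  p_C = [0.0823228] × [0.00657522] = 0.00054129
  p_D = [0.000316187] × [2.17356e-06] = 6.87252e-10
Multiply by the mixture weights:
  w_A·p_A = 0.27 × 0.00532343 = 0.00143733
  w_B·p_B = 0.12 × 0.00125279 = 0.000150334
  w_C·p_C = 0.39 × 0.00054129 = 0.000211103
  w_D·p_D = 0.22 × 6.87252e-10 = 1.51195e-10
Marginal: 0.00143733 + 0.000150334 + 0.000211103 + 1.51195e-10 = 0.00179876
Responsibility of Cluster A: 0.00143733 / 0.00179876 ≈ 0.799

0.799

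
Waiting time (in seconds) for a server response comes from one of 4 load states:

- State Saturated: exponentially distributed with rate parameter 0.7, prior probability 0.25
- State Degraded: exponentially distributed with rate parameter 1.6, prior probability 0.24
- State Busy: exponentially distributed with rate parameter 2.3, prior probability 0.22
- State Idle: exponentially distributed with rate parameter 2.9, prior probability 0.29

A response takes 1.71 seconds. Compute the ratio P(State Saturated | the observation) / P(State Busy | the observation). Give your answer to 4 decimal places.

Since P(k|x) ∝ π_k f_k(x), the posterior odds are π_i f_i(x) / (π_j f_j(x)).
Exponential densities:
  p_Saturated = 0.7·e^(−0.7·1.71) = 0.7·e^(−1.1970) = 0.211469
  p_Degraded = 1.6·e^(−1.6·1.71) = 1.6·e^(−2.7360) = 0.103727
  p_Busy = 2.3·e^(−2.3·1.71) = 2.3·e^(−3.9330) = 0.0450451
  p_Idle = 2.9·e^(−2.9·1.71) = 2.9·e^(−4.9590) = 0.0203578
Odds = (0.25/0.22) × (0.211469/0.0450451) = 1.13636 × 4.69461 ≈ 5.3348

5.3348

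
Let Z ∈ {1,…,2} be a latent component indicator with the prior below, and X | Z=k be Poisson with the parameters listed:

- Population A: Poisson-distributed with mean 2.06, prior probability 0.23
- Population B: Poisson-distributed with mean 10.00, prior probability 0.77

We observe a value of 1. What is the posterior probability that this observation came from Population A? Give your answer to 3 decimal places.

Posterior ∝ prior × likelihood, so P(k | x) ∝ π_k f_k(x); normalise over all components.
Component likelihoods at x = 1:
  f_A = 0.262555
  f_B = 0.000453999
Multiply by the mixture weights:
  π_A·f_A = 0.23 × 0.262555 = 0.0603877
  π_B·f_B = 0.77 × 0.000453999 = 0.000349579
Denominator: 0.0603877 + 0.000349579 = 0.0607373
P(Population A | the observation) = 0.0603877 / 0.0607373 ≈ 0.994

0.994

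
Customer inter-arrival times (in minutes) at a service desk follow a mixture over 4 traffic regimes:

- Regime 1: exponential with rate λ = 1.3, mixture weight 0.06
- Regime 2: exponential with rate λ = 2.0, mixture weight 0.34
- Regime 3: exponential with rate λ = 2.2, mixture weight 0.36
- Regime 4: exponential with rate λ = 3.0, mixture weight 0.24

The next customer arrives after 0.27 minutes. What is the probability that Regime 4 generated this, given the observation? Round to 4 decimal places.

0.2650

By Bayes' theorem, P(k | x) = π_k f_k(x) / Σ_j π_j f_j(x).
Exponential densities:
  L_1 = 0.915179
  L_2 = 1.1655
  L_3 = 1.21465
  L_4 = 1.33457
Weight by the priors:
  π_1·L_1 = 0.06 × 0.915179 = 0.0549107
  π_2·L_2 = 0.34 × 1.1655 = 0.396269
  π_3·L_3 = 0.36 × 1.21465 = 0.437275
  π_4·L_4 = 0.24 × 1.33457 = 0.320298
Evidence: 0.0549107 + 0.396269 + 0.437275 + 0.320298 = 1.20875
P(Regime 4 | data) = 0.320298 / 1.20875 ≈ 0.2650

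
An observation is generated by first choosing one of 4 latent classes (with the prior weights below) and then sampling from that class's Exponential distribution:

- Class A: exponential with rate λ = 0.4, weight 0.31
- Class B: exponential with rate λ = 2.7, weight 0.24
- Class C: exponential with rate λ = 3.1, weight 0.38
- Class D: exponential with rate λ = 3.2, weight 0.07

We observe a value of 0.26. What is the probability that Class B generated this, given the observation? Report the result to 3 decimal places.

Posterior ∝ prior × likelihood, so P(k | x) ∝ π_k f_k(x); normalise over all components.
Exponential densities:
  L_A = 0.4·e^(−0.4·0.26) = 0.4·e^(−0.1040) = 0.36049
  L_B = 2.7·e^(−2.7·0.26) = 2.7·e^(−0.7020) = 1.3381
  L_C = 3.1·e^(−3.1·0.26) = 3.1·e^(−0.8060) = 1.38459
  L_D = 3.2·e^(−3.2·0.26) = 3.2·e^(−0.8320) = 1.39257
Unnormalised posteriors:
  π_A·L_A = 0.31 × 0.36049 = 0.111752
  π_B·L_B = 0.24 × 1.3381 = 0.321144
  π_C·L_C = 0.38 × 1.38459 = 0.526143
  π_D·L_D = 0.07 × 1.39257 = 0.0974799
Evidence: 0.111752 + 0.321144 + 0.526143 + 0.0974799 = 1.05652
P(Class B | 0.26) ≈ 0.304

0.304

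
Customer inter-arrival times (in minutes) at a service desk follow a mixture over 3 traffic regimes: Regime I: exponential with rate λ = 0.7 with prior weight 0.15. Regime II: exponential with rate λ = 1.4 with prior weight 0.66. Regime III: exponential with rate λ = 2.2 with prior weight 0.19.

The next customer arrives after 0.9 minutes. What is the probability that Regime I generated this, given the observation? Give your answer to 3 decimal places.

0.149

The responsibility of component k is w_k f_k(x) divided by Σ_j w_j f_j(x).
Evaluate each component's likelihood at the observed value:
  p_I = 0.372814
  p_II = 0.397116
  p_III = 0.303752
Multiply by the mixture weights:
  w_I·p_I = 0.15 × 0.372814 = 0.0559221
  w_II·p_II = 0.66 × 0.397116 = 0.262096
  w_III·p_III = 0.19 × 0.303752 = 0.0577129
Denominator: 0.0559221 + 0.262096 + 0.0577129 = 0.375731
So the posterior for Regime I is 0.0559221 / 0.375731 ≈ 0.149.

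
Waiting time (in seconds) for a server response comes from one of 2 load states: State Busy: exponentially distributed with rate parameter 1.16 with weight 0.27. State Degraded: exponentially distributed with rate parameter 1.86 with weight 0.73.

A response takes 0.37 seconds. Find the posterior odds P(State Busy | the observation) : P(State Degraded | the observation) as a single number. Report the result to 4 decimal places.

The posterior odds equal the prior odds times the likelihood ratio: (π_i/π_j)·(f_i(x)/f_j(x)).
Evaluate each component's likelihood at the observed value:
  L_Busy = 1.16·e^(−1.16·0.37) = 1.16·e^(−0.4292) = 0.755194
  L_Degraded = 1.86·e^(−1.86·0.37) = 1.86·e^(−0.6882) = 0.934612
Odds = (0.27/0.73) × (0.755194/0.934612) = 0.369863 × 0.80803 ≈ 0.2989

0.2989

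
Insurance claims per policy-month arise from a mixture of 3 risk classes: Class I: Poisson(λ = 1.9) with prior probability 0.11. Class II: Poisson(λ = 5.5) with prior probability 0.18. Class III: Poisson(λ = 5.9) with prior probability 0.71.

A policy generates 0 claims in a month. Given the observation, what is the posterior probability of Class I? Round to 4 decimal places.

P(component k | x) = π_k·f_k(x) / marginal(x), where marginal(x) = Σ_j π_j·f_j(x).
Poisson probabilities:
  L_I = 0.149569
  L_II = 0.00408677
  L_III = 0.00273944
Weight by the priors:
  π_I·L_I = 0.11 × 0.149569 = 0.0164525
  π_II·L_II = 0.18 × 0.00408677 = 0.000735619
  π_III·L_III = 0.71 × 0.00273944 = 0.00194501
Denominator: 0.0164525 + 0.000735619 + 0.00194501 = 0.0191332
So the posterior for Class I is 0.0164525 / 0.0191332 ≈ 0.8599.

0.8599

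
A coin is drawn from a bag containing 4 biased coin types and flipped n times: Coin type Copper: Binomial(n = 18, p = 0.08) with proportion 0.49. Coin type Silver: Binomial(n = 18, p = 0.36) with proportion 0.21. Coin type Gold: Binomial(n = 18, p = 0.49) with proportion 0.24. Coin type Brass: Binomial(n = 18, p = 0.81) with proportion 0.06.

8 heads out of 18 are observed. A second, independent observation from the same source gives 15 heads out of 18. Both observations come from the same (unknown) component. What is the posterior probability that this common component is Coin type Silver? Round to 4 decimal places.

Apply Bayes' rule: the posterior for each component is proportional to its prior times its likelihood at x.
Since both observations come from the same component, the likelihood for component k is f_k(x₁)·f_k(x₂).
  f_Copper = [C(18,8)·0.08^8·0.92^10 = 43758·1.67772e-09·0.434388 = 3.18901e-05] × [2.23565e-14] = 7.1295e-19
  f_Silver = [C(18,8)·0.36^8·0.64^10 = 43758·0.000282111·0.0115292 = 0.142324] × [4.72898e-05] = 6.73046e-06
  f_Gold = [C(18,8)·0.49^8·0.51^10 = 43758·0.00332329·0.00119042 = 0.173112] × [0.00243973] = 0.000422347
  f_Brass = [C(18,8)·0.81^8·0.19^10 = 43758·0.185302·6.13107e-08 = 0.000497134] × [0.237261] = 0.000117951
Multiply by the mixture weights:
  π_Copper·f_Copper = 0.49 × 7.1295e-19 = 3.49346e-19
  π_Silver·f_Silver = 0.21 × 6.73046e-06 = 1.4134e-06
  π_Gold·f_Gold = 0.24 × 0.000422347 = 0.000101363
  π_Brass·f_Brass = 0.06 × 0.000117951 = 7.07703e-06
Evidence: 3.49346e-19 + 1.4134e-06 + 0.000101363 + 7.07703e-06 = 0.000109854
P(Coin type Silver | x) ≈ 0.0129

0.0129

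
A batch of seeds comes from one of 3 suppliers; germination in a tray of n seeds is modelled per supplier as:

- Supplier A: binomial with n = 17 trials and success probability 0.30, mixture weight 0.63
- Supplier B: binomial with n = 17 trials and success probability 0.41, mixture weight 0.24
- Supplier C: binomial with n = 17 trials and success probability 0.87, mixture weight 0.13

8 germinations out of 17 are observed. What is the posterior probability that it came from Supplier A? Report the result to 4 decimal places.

0.5011

Apply Bayes' rule: the posterior for each component is proportional to its prior times its likelihood at x.
Component likelihoods at x = 8 germinations out of 17:
  L_A = C(17,8)·0.30^8·0.70^9 = 24310·6.561e-05·0.0403536 = 0.0643632
  L_B = C(17,8)·0.41^8·0.59^9 = 24310·0.000798493·0.008663 = 0.16816
  L_C = C(17,8)·0.87^8·0.13^9 = 24310·0.328212·1.06045e-08 = 8.46115e-05
Weight by the priors:
  π_A·L_A = 0.63 × 0.0643632 = 0.0405488
  π_B·L_B = 0.24 × 0.16816 = 0.0403585
  π_C·L_C = 0.13 × 8.46115e-05 = 1.09995e-05
Marginal: 0.0405488 + 0.0403585 + 1.09995e-05 = 0.0809183
P(Supplier A | the observation) ≈ 0.5011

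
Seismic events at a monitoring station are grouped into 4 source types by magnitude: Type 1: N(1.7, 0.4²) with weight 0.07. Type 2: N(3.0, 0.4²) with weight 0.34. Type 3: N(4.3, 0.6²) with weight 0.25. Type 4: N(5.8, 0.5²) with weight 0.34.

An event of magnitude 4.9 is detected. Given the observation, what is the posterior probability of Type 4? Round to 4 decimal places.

P(component k | x) = P(Z=k)·f_k(x) / marginal(x), where marginal(x) = Σ_j P(Z=j)·f_j(x).
Component likelihoods at x = 4.9:
  p_1 = (1/(0.4·√(2π)))·exp(−(4.9−1.7)²/(2·0.4²)) = 0.997356·exp(-32.00000) = 1.26307e-14
  p_2 = (1/(0.4·√(2π)))·exp(−(4.9−3.0)²/(2·0.4²)) = 0.997356·exp(-11.28125) = 1.25738e-05
  p_3 = (1/(0.6·√(2π)))·exp(−(4.9−4.3)²/(2·0.6²)) = 0.664904·exp(-0.50000) = 0.403285
  p_4 = (1/(0.5·√(2π)))·exp(−(4.9−5.8)²/(2·0.5²)) = 0.797885·exp(-1.62000) = 0.1579
Weight by the priors:
  P(Z=1)·p_1 = 0.07 × 1.26307e-14 = 8.84147e-16
  P(Z=2)·p_2 = 0.34 × 1.25738e-05 = 4.27508e-06
  P(Z=3)·p_3 = 0.25 × 0.403285 = 0.100821
  P(Z=4)·p_4 = 0.34 × 0.1579 = 0.0536861
Marginal: 8.84147e-16 + 4.27508e-06 + 0.100821 + 0.0536861 = 0.154512
So the posterior for Type 4 is 0.0536861 / 0.154512 ≈ 0.3475.

0.3475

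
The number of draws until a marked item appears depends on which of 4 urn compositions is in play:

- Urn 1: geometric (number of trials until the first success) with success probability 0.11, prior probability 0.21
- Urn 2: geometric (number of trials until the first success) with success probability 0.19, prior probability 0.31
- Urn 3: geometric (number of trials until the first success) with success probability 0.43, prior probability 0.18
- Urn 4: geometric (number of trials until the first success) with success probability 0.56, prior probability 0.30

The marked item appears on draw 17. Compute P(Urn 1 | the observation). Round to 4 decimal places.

0.6379

The responsibility of component k is P(Z=k) f_k(x) divided by Σ_j P(Z=j) f_j(x).
Component likelihoods at x = 17:
  L_1 = 0.0170464
  L_2 = 0.006524
  L_3 = 5.33908e-05
  L_4 = 1.10517e-06
Multiply by the mixture weights:
  P(Z=1)·L_1 = 0.21 × 0.0170464 = 0.00357974
  P(Z=2)·L_2 = 0.31 × 0.006524 = 0.00202244
  P(Z=3)·L_3 = 0.18 × 5.33908e-05 = 9.61034e-06
  P(Z=4)·L_4 = 0.30 × 1.10517e-06 = 3.31552e-07
Sum: 0.00357974 + 0.00202244 + 9.61034e-06 + 3.31552e-07 = 0.00561213
So the posterior for Urn 1 is 0.00357974 / 0.00561213 ≈ 0.6379.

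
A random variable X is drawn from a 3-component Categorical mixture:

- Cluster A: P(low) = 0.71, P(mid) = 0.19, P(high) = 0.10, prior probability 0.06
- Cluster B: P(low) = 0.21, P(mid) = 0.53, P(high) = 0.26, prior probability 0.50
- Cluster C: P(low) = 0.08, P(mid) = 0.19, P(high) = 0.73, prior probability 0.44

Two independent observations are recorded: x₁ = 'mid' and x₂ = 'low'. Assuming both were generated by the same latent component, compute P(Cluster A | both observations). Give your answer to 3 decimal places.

0.115

Posterior ∝ prior × likelihood, so P(k | x) ∝ P(Z=k) f_k(x); normalise over all components.
Since both observations come from the same component, the likelihood for component k is f_k(x₁)·f_k(x₂).
  L_A = [P(mid | comp) = 0.19] × [0.71] = 0.1349
  L_B = [P(mid | comp) = 0.53] × [0.21] = 0.1113
  L_C = [P(mid | comp) = 0.19] × [0.08] = 0.0152
Unnormalised posteriors:
  P(Z=A)·L_A = 0.06 × 0.1349 = 0.008094
  P(Z=B)·L_B = 0.50 × 0.1113 = 0.05565
  P(Z=C)·L_C = 0.44 × 0.0152 = 0.006688
Denominator: 0.008094 + 0.05565 + 0.006688 = 0.070432
Responsibility of Cluster A: 0.008094 / 0.070432 ≈ 0.115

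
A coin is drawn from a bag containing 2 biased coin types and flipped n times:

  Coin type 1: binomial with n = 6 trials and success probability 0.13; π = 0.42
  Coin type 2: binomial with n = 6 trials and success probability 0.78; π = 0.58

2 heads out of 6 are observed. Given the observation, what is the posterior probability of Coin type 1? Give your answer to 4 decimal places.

0.8311

Apply Bayes' rule: the posterior for each component is proportional to its prior times its likelihood at x.
Binomial probabilities:
  p_1 = C(6,2)·0.13^2·0.87^4 = 15·0.0169·0.572898 = 0.14523
  p_2 = C(6,2)·0.78^2·0.22^4 = 15·0.6084·0.00234256 = 0.0213782
Multiply by the mixture weights:
  w_1·p_1 = 0.42 × 0.14523 = 0.0609964
  w_2·p_2 = 0.58 × 0.0213782 = 0.0123994
Marginal: 0.0609964 + 0.0123994 = 0.0733958
P(Coin type 1 | 2 heads out of 6) = 0.0609964 / 0.0733958 ≈ 0.8311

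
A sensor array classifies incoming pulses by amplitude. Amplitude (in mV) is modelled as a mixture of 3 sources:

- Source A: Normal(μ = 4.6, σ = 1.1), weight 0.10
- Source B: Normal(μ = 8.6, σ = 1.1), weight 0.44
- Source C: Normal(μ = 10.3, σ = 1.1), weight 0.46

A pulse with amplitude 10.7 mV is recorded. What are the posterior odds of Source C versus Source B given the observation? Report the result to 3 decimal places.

Only the two components matter; the odds are (P(Z=i) f_i(x)) / (P(Z=j) f_j(x)).
Normal densities:
  L_A = 7.61712e-08
  L_B = 0.0586268
  L_C = 0.339472
Posterior odds = (P(Z=C)·L_C) / (P(Z=B)·L_B) = (0.46·0.339472) / (0.44·0.0586268) = 0.156157 / 0.0257958 ≈ 6.054

6.054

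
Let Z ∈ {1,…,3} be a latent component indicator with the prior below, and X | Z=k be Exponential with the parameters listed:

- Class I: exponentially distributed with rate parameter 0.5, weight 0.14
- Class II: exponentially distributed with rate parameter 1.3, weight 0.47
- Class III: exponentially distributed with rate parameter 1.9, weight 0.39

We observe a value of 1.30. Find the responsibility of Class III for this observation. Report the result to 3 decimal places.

0.296

The responsibility of component k is P(Z=k) f_k(x) divided by Σ_j P(Z=j) f_j(x).
Exponential densities:
  p_I = 0.261023
  p_II = 0.239875
  p_III = 0.160711
Unnormalised posteriors:
  P(Z=I)·p_I = 0.14 × 0.261023 = 0.0365432
  P(Z=II)·p_II = 0.47 × 0.239875 = 0.112741
  P(Z=III)·p_III = 0.39 × 0.160711 = 0.0626774
Sum: 0.0365432 + 0.112741 + 0.0626774 = 0.211962
P(Class III | the observation) ≈ 0.296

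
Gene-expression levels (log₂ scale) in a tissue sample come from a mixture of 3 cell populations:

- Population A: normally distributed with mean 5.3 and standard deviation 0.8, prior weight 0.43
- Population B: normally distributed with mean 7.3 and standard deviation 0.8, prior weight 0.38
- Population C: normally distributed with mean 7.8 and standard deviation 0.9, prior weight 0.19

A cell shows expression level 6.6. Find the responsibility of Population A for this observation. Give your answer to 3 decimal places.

0.259

Posterior ∝ prior × likelihood, so P(k | x) ∝ π_k f_k(x); normalise over all components.
Normal densities:
  p_A = 0.133173
  p_B = 0.340069
  p_C = 0.182233
Weight by the priors:
  π_A·p_A = 0.43 × 0.133173 = 0.0572643
  π_B·p_B = 0.38 × 0.340069 = 0.129226
  π_C·p_C = 0.19 × 0.182233 = 0.0346243
Sum: 0.0572643 + 0.129226 + 0.0346243 = 0.221115
P(Population A | 6.6) = 0.0572643 / 0.221115 ≈ 0.259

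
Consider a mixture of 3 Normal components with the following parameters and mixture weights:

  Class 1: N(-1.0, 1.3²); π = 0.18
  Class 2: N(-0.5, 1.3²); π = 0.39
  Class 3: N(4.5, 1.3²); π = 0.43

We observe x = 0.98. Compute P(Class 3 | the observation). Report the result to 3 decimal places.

0.041

Posterior ∝ prior × likelihood, so P(k | x) ∝ π_k f_k(x); normalise over all components.
Normal densities:
  f_1 = 0.0962136
  f_2 = 0.160518
  f_3 = 0.0078511
Unnormalised posteriors:
  π_1·f_1 = 0.18 × 0.0962136 = 0.0173184
  π_2·f_2 = 0.39 × 0.160518 = 0.062602
  π_3·f_3 = 0.43 × 0.0078511 = 0.00337597
Marginal: 0.0173184 + 0.062602 + 0.00337597 = 0.0832964
P(Class 3 | x) ≈ 0.041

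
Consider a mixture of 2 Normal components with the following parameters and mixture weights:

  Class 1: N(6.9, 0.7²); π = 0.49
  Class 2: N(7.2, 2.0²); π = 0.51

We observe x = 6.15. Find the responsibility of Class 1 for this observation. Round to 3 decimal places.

0.640

The responsibility of component k is π_k f_k(x) divided by Σ_j π_j f_j(x).
Component likelihoods at x = 6.15:
  p_1 = (1/(0.7·√(2π)))·exp(−(6.15−6.9)²/(2·0.7²)) = 0.569918·exp(-0.57398) = 0.321023
  p_2 = (1/(2.0·√(2π)))·exp(−(6.15−7.2)²/(2·2.0²)) = 0.199471·exp(-0.13781) = 0.173792
Weight by the priors:
  π_1·p_1 = 0.49 × 0.321023 = 0.157301
  π_2·p_2 = 0.51 × 0.173792 = 0.0886337
Evidence: 0.157301 + 0.0886337 = 0.245935
P(Class 1 | x) = 0.157301 / 0.245935 ≈ 0.640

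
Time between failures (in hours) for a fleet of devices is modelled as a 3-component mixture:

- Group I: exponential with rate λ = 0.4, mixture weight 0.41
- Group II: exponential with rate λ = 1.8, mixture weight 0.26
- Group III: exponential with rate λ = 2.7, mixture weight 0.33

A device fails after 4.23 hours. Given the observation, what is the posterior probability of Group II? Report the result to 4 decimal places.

P(component k | x) = π_k·f_k(x) / marginal(x), where marginal(x) = Σ_j π_j·f_j(x).
Evaluate each component's likelihood at the observed value:
  L_I = 0.4·e^(−0.4·4.23) = 0.4·e^(−1.6920) = 0.0736603
  L_II = 1.8·e^(−1.8·4.23) = 1.8·e^(−7.6140) = 0.000888289
  L_III = 2.7·e^(−2.7·4.23) = 2.7·e^(−11.4210) = 2.95996e-05
Multiply by the mixture weights:
  π_I·L_I = 0.41 × 0.0736603 = 0.0302007
  π_II·L_II = 0.26 × 0.000888289 = 0.000230955
  π_III·L_III = 0.33 × 2.95996e-05 = 9.76788e-06
Normaliser: 0.0302007 + 0.000230955 + 9.76788e-06 = 0.0304415
P(Group II | data) ≈ 0.0076

0.0076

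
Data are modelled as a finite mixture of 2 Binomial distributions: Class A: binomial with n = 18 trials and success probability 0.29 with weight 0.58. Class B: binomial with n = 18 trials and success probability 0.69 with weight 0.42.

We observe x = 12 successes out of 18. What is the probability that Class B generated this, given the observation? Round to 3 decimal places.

Posterior ∝ prior × likelihood, so P(k | x) ∝ P(Z=k) f_k(x); normalise over all components.
Binomial probabilities:
  p_A = 0.000841391
  p_B = 0.19188
Weight by the priors:
  P(Z=A)·p_A = 0.58 × 0.000841391 = 0.000488007
  P(Z=B)·p_B = 0.42 × 0.19188 = 0.0805898
Normaliser: 0.000488007 + 0.0805898 = 0.0810778
P(Class B | the observation) ≈ 0.994

0.994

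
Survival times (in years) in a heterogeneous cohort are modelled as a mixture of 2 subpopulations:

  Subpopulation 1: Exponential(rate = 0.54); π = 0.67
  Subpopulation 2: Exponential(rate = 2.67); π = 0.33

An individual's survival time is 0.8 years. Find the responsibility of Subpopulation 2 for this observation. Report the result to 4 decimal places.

0.3071

The responsibility of component k is π_k f_k(x) divided by Σ_j π_j f_j(x).
Evaluate each component's likelihood at the observed value:
  f_1 = 0.54·e^(−0.54·0.8) = 0.54·e^(−0.4320) = 0.350573
  f_2 = 2.67·e^(−2.67·0.8) = 2.67·e^(−2.1360) = 0.315398
Unnormalised posteriors:
  π_1·f_1 = 0.67 × 0.350573 = 0.234884
  π_2·f_2 = 0.33 × 0.315398 = 0.104081
Denominator: 0.234884 + 0.104081 = 0.338965
So the posterior for Subpopulation 2 is 0.104081 / 0.338965 ≈ 0.3071.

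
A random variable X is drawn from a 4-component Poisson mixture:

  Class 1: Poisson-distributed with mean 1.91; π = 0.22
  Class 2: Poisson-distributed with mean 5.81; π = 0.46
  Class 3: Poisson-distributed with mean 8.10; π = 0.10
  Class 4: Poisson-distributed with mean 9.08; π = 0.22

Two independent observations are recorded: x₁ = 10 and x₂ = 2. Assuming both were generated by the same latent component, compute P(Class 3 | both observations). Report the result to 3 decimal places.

P(component k | x) = P(Z=k)·f_k(x) / marginal(x), where marginal(x) = Σ_j P(Z=j)·f_j(x).
Since both observations come from the same component, the likelihood for component k is f_k(x₁)·f_k(x₂).
  p_1 = [2.63675e-05] × [0.270106] = 7.12201e-06
  p_2 = [0.0362032] × [0.0505908] = 0.00183155
  p_3 = [0.101696] × [0.0099576] = 0.00101264
  p_4 = [0.119592] × [0.00469621] = 0.000561629
Weight by the priors:
  P(Z=1)·p_1 = 0.22 × 7.12201e-06 = 1.56684e-06
  P(Z=2)·p_2 = 0.46 × 0.00183155 = 0.000842513
  P(Z=3)·p_3 = 0.10 × 0.00101264 = 0.000101264
  P(Z=4)·p_4 = 0.22 × 0.000561629 = 0.000123558
Denominator: 1.56684e-06 + 0.000842513 + 0.000101264 + 0.000123558 = 0.0010689
So the posterior for Class 3 is 0.000101264 / 0.0010689 ≈ 0.095.

0.095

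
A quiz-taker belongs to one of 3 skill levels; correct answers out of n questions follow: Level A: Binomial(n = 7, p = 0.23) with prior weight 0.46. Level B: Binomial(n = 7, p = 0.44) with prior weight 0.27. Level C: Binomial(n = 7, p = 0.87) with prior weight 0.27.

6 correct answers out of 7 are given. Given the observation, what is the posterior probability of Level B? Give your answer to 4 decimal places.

0.0670

Posterior ∝ prior × likelihood, so P(k | x) ∝ π_k f_k(x); normalise over all components.
Evaluate each component's likelihood at the observed value:
  p_A = 0.000797913
  p_B = 0.0284448
  p_C = 0.3946
Prior × likelihood for each component:
  π_A·p_A = 0.46 × 0.000797913 = 0.00036704
  π_B·p_B = 0.27 × 0.0284448 = 0.00768008
  π_C·p_C = 0.27 × 0.3946 = 0.106542
Sum: 0.00036704 + 0.00768008 + 0.106542 = 0.114589
Responsibility of Level B: 0.00768008 / 0.114589 ≈ 0.0670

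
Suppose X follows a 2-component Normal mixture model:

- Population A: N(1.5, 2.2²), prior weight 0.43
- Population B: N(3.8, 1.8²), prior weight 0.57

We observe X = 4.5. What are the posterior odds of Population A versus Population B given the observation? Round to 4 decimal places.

Only the two components matter; the odds are (P(Z=i) f_i(x)) / (P(Z=j) f_j(x)).
Evaluate each component's likelihood at the observed value:
  f_A = 0.0715651
  f_B = 0.205493
Odds = (0.43/0.57) × (0.0715651/0.205493) = 0.754386 × 0.34826 ≈ 0.2627

0.2627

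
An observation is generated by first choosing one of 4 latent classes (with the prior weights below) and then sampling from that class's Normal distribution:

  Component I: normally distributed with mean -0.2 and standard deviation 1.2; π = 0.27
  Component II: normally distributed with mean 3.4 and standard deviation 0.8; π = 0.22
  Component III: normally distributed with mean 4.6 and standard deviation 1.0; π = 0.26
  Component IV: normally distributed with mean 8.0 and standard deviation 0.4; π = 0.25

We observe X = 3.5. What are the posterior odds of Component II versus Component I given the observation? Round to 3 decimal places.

The posterior odds equal the prior odds times the likelihood ratio: (w_i/w_j)·(f_i(x)/f_j(x)).
Component likelihoods at x = 3.5:
  f_I = 0.0028663
  f_II = 0.494797
  f_III = 0.217852
  f_IV = 3.2821e-28
Odds = (0.22/0.27) × (0.494797/0.0028663) = 0.814815 × 172.626 ≈ 140.658

140.658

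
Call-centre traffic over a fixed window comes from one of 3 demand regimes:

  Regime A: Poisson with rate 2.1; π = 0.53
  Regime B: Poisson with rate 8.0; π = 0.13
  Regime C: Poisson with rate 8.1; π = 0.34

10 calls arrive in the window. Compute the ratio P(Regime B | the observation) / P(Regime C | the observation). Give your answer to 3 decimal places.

Only the two components matter; the odds are (P(Z=i) f_i(x)) / (P(Z=j) f_j(x)).
Evaluate each component's likelihood at the observed value:
  p_A = e^(−2.1)·2.1^10/10! = 5.62874e-05
  p_B = e^(−8.0)·8.0^10/10! = 0.0992615
  p_C = e^(−8.1)·8.1^10/10! = 0.101696
Odds = (0.13/0.34) × (0.0992615/0.101696) = 0.382353 × 0.976066 ≈ 0.373

0.373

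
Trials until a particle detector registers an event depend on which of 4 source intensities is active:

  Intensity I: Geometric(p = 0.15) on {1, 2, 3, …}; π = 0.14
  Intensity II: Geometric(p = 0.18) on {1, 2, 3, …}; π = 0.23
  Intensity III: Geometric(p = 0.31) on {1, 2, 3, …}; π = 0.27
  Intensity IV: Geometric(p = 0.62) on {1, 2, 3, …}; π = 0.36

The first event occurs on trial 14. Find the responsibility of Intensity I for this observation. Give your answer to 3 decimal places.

Posterior ∝ prior × likelihood, so P(k | x) ∝ w_k f_k(x); normalise over all components.
Component likelihoods at x = 14:
  p_I = 0.15·(1−0.15)^13 = 0.15·0.120905 = 0.0181358
  p_II = 0.18·(1−0.18)^13 = 0.18·0.0757844 = 0.0136412
  p_III = 0.31·(1−0.31)^13 = 0.31·0.00803597 = 0.00249115
  p_IV = 0.62·(1−0.62)^13 = 0.62·3.44498e-06 = 2.13589e-06
Weight by the priors:
  w_I·p_I = 0.14 × 0.0181358 = 0.00253902
  w_II·p_II = 0.23 × 0.0136412 = 0.00313748
  w_III·p_III = 0.27 × 0.00249115 = 0.00067261
  w_IV·p_IV = 0.36 × 2.13589e-06 = 7.6892e-07
Normaliser: 0.00253902 + 0.00313748 + 0.00067261 + 7.6892e-07 = 0.00634987
So the posterior for Intensity I is 0.00253902 / 0.00634987 ≈ 0.400.

0.400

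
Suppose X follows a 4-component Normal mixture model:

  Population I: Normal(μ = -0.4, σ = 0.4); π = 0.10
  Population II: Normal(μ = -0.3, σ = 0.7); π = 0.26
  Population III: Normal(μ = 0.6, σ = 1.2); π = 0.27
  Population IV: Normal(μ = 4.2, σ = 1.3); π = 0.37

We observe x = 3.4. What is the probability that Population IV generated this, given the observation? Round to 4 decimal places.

0.9409

Posterior ∝ prior × likelihood, so P(k | x) ∝ P(Z=k) f_k(x); normalise over all components.
Component likelihoods at x = 3.4:
  p_I = 2.51948e-20
  p_II = 4.88634e-07
  p_III = 0.0218516
  p_IV = 0.253941
Multiply by the mixture weights:
  P(Z=I)·p_I = 0.10 × 2.51948e-20 = 2.51948e-21
  P(Z=II)·p_II = 0.26 × 4.88634e-07 = 1.27045e-07
  P(Z=III)·p_III = 0.27 × 0.0218516 = 0.00589993
  P(Z=IV)·p_IV = 0.37 × 0.253941 = 0.0939583
Denominator: 2.51948e-21 + 1.27045e-07 + 0.00589993 + 0.0939583 = 0.0998584
Responsibility of Population IV: 0.0939583 / 0.0998584 ≈ 0.9409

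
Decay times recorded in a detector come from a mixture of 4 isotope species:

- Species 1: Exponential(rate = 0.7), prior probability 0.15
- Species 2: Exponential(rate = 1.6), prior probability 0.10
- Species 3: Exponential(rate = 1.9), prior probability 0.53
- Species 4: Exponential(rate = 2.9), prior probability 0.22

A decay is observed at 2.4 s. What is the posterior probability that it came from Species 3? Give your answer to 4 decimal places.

0.3085

P(component k | x) = π_k·f_k(x) / marginal(x), where marginal(x) = Σ_j π_j·f_j(x).
Exponential densities:
  L_1 = 0.7·e^(−0.7·2.4) = 0.7·e^(−1.6800) = 0.130462
  L_2 = 1.6·e^(−1.6·2.4) = 1.6·e^(−3.8400) = 0.0343898
  L_3 = 1.9·e^(−1.9·2.4) = 1.9·e^(−4.5600) = 0.0198779
  L_4 = 2.9·e^(−2.9·2.4) = 2.9·e^(−6.9600) = 0.00275238
Multiply by the mixture weights:
  π_1·L_1 = 0.15 × 0.130462 = 0.0195693
  π_2·L_2 = 0.10 × 0.0343898 = 0.00343898
  π_3·L_3 = 0.53 × 0.0198779 = 0.0105353
  π_4·L_4 = 0.22 × 0.00275238 = 0.000605524
Sum: 0.0195693 + 0.00343898 + 0.0105353 + 0.000605524 = 0.0341491
P(Species 3 | x) = 0.0105353 / 0.0341491 ≈ 0.3085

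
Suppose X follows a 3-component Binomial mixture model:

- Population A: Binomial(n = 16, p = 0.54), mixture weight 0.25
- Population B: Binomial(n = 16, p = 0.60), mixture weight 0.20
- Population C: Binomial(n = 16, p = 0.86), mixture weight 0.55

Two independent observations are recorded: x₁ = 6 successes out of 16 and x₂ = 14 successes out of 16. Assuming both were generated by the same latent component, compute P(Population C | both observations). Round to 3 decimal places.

0.007

P(component k | x) = P(Z=k)·f_k(x) / marginal(x), where marginal(x) = Σ_j P(Z=j)·f_j(x).
Since both observations come from the same component, the likelihood for component k is f_k(x₁)·f_k(x₂).
  p_A = [0.0842296] × [0.00455208] = 0.00038342
  p_B = [0.039177] × [0.0150459] = 0.000589454
  p_C = [9.3712e-06] × [0.284718] = 2.66815e-06
Multiply by the mixture weights:
  P(Z=A)·p_A = 0.25 × 0.00038342 = 9.58549e-05
  P(Z=B)·p_B = 0.20 × 0.000589454 = 0.000117891
  P(Z=C)·p_C = 0.55 × 2.66815e-06 = 1.46748e-06
Sum: 9.58549e-05 + 0.000117891 + 1.46748e-06 = 0.000215213
P(Population C | x) = 1.46748e-06 / 0.000215213 ≈ 0.007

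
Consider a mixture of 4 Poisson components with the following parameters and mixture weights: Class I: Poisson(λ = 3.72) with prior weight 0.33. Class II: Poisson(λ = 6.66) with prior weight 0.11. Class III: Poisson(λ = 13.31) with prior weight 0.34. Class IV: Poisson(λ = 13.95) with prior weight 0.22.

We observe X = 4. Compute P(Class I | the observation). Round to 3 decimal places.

0.835

P(component k | x) = w_k·f_k(x) / marginal(x), where marginal(x) = Σ_j w_j·f_j(x).
Poisson probabilities:
  p_I = e^(−3.72)·3.72^4/4! = 0.193368
  p_II = e^(−6.66)·6.66^4/4! = 0.105023
  p_III = e^(−13.31)·13.31^4/4! = 0.00216791
  p_IV = e^(−13.95)·13.95^4/4! = 0.00137936
Multiply by the mixture weights:
  w_I·p_I = 0.33 × 0.193368 = 0.0638115
  w_II·p_II = 0.11 × 0.105023 = 0.0115525
  w_III·p_III = 0.34 × 0.00216791 = 0.00073709
  w_IV·p_IV = 0.22 × 0.00137936 = 0.000303459
Denominator: 0.0638115 + 0.0115525 + 0.00073709 + 0.000303459 = 0.0764046
P(Class I | x) = 0.0638115 / 0.0764046 ≈ 0.835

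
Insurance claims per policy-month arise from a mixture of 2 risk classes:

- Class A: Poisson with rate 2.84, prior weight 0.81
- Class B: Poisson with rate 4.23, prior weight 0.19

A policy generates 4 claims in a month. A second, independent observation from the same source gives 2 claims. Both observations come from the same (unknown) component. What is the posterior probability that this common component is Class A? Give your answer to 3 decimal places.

Posterior ∝ prior × likelihood, so P(k | x) ∝ w_k f_k(x); normalise over all components.
Since both observations come from the same component, the likelihood for component k is f_k(x₁)·f_k(x₂).
  p_A = [0.158367] × [0.235619] = 0.0373144
  p_B = [0.194126] × [0.130192] = 0.0252737
Prior × likelihood for each component:
  w_A·p_A = 0.81 × 0.0373144 = 0.0302246
  w_B·p_B = 0.19 × 0.0252737 = 0.00480201
Evidence: 0.0302246 + 0.00480201 = 0.0350267
P(Class A | x₁, x₂) ≈ 0.863

0.863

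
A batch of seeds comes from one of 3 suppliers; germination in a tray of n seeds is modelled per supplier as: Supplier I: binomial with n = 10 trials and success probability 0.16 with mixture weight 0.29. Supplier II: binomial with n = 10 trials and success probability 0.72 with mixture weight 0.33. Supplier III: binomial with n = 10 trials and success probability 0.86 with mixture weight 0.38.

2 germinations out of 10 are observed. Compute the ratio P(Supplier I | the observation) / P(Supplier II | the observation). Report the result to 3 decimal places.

Posterior odds = (π_i f_i(x)) / (π_j f_j(x)); the normalising sum cancels.
Component likelihoods at x = 2 germinations out of 10:
  L_I = 0.285553
  L_II = 0.000881337
  L_III = 4.91172e-06
Posterior odds = (π_I·L_I) / (π_II·L_II) = (0.29·0.285553) / (0.33·0.000881337) = 0.0828104 / 0.000290841 ≈ 284.727

284.727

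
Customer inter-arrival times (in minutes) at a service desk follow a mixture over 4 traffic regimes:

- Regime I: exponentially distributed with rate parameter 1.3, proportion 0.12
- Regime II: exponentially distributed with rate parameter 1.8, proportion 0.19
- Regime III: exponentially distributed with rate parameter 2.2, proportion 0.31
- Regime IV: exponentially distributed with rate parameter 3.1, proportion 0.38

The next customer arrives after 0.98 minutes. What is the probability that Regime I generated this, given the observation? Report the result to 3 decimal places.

The responsibility of component k is π_k f_k(x) divided by Σ_j π_j f_j(x).
Evaluate each component's likelihood at the observed value:
  f_I = 1.3·e^(−1.3·0.98) = 1.3·e^(−1.2740) = 0.363624
  f_II = 1.8·e^(−1.8·0.98) = 1.8·e^(−1.7640) = 0.308445
  f_III = 2.2·e^(−2.2·0.98) = 2.2·e^(−2.1560) = 0.254732
  f_IV = 3.1·e^(−3.1·0.98) = 3.1·e^(−3.0380) = 0.148585
Unnormalised posteriors:
  π_I·f_I = 0.12 × 0.363624 = 0.0436348
  π_II·f_II = 0.19 × 0.308445 = 0.0586045
  π_III·f_III = 0.31 × 0.254732 = 0.078967
  π_IV·f_IV = 0.38 × 0.148585 = 0.0564623
Normaliser: 0.0436348 + 0.0586045 + 0.078967 + 0.0564623 = 0.237669
P(Regime I | the observation) ≈ 0.184

0.184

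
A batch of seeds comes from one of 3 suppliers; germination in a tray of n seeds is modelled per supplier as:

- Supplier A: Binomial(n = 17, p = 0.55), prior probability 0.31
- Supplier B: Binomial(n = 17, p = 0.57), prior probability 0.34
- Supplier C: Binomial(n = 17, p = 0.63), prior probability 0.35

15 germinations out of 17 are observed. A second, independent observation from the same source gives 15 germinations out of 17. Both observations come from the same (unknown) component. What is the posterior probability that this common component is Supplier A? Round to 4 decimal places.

0.0294

P(component k | x) = π_k·f_k(x) / marginal(x), where marginal(x) = Σ_j π_j·f_j(x).
Since both observations come from the same component, the likelihood for component k is f_k(x₁)·f_k(x₂).
  L_A = [0.00351079] × [0.00351079] = 1.23256e-05
  L_B = [0.00547771] × [0.00547771] = 3.00053e-05
  L_C = [0.0181991] × [0.0181991] = 0.000331208
Prior × likelihood for each component:
  π_A·L_A = 0.31 × 1.23256e-05 = 3.82094e-06
  π_B·L_B = 0.34 × 3.00053e-05 = 1.02018e-05
  π_C·L_C = 0.35 × 0.000331208 = 0.000115923
Marginal: 3.82094e-06 + 1.02018e-05 + 0.000115923 = 0.000129946
So the posterior for Supplier A is 3.82094e-06 / 0.000129946 ≈ 0.0294.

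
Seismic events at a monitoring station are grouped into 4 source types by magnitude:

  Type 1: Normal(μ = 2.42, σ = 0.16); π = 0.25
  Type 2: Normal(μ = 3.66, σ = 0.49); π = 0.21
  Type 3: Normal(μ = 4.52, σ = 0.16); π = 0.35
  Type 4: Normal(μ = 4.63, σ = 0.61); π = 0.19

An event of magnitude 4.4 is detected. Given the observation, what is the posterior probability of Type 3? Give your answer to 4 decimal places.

Apply Bayes' rule: the posterior for each component is proportional to its prior times its likelihood at x.
Evaluate each component's likelihood at the observed value:
  f_1 = 1.38908e-33
  f_2 = 0.260293
  f_3 = 1.88211
  f_4 = 0.609129
Weight by the priors:
  π_1·f_1 = 0.25 × 1.38908e-33 = 3.47269e-34
  π_2·f_2 = 0.21 × 0.260293 = 0.0546616
  π_3·f_3 = 0.35 × 1.88211 = 0.658738
  π_4·f_4 = 0.19 × 0.609129 = 0.115735
Normaliser: 3.47269e-34 + 0.0546616 + 0.658738 + 0.115735 = 0.829134
P(Type 3 | the observation) ≈ 0.7945

0.7945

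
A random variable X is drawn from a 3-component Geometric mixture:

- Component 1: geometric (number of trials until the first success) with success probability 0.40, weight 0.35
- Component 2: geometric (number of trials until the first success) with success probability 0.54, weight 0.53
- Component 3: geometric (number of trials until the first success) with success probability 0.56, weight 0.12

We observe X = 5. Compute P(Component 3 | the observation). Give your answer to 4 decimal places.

0.0752

Apply Bayes' rule: the posterior for each component is proportional to its prior times its likelihood at x.
Evaluate each component's likelihood at the observed value:
  p_1 = 0.40·(1−0.40)^4 = 0.40·0.1296 = 0.05184
  p_2 = 0.54·(1−0.54)^4 = 0.54·0.0447746 = 0.0241783
  p_3 = 0.56·(1−0.56)^4 = 0.56·0.037481 = 0.0209893
Unnormalised posteriors:
  P(Z=1)·p_1 = 0.35 × 0.05184 = 0.018144
  P(Z=2)·p_2 = 0.53 × 0.0241783 = 0.0128145
  P(Z=3)·p_3 = 0.12 × 0.0209893 = 0.00251872
Sum: 0.018144 + 0.0128145 + 0.00251872 = 0.0334772
P(Component 3 | data) ≈ 0.0752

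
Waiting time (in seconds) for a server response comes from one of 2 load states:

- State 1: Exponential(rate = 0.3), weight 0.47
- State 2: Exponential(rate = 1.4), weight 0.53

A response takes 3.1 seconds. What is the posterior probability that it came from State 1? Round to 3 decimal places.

Posterior ∝ prior × likelihood, so P(k | x) ∝ P(Z=k) f_k(x); normalise over all components.
Evaluate each component's likelihood at the observed value:
  L_1 = 0.3·e^(−0.3·3.1) = 0.3·e^(−0.9300) = 0.118366
  L_2 = 1.4·e^(−1.4·3.1) = 1.4·e^(−4.3400) = 0.0182511
Unnormalised posteriors:
  P(Z=1)·L_1 = 0.47 × 0.118366 = 0.0556321
  P(Z=2)·L_2 = 0.53 × 0.0182511 = 0.0096731
Sum: 0.0556321 + 0.0096731 = 0.0653052
Responsibility of State 1: 0.0556321 / 0.0653052 ≈ 0.852

0.852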